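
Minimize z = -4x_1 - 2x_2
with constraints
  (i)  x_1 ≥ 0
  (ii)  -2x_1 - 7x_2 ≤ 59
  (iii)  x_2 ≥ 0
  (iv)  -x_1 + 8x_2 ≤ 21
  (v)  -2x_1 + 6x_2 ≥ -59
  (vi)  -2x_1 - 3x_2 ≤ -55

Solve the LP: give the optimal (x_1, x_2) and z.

Feasible corners and z = -4x_1 - 2x_2:
  (59/2, 0) → z = -118
  (55/2, 0) → z = -110
  (299/5, 101/10) → z = -1297/5
  (377/19, 97/19) → z = -1702/19

At the optimal vertex, -x_1 + 8x_2 = 21 and -2x_1 + 6x_2 = -59.
Solving simultaneously gives x_1 = 299/5, x_2 = 101/10.

x_1 = 299/5, x_2 = 101/10, minimum z = -1297/5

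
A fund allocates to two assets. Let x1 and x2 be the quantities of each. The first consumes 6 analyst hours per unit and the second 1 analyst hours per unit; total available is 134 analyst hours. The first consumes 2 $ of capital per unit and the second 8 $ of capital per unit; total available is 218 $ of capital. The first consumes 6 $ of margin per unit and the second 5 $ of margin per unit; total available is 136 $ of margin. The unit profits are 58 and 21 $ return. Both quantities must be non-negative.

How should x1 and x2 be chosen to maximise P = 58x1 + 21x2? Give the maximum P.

Corner points and P = 58x1 + 21x2:
  (0, 0) → P = 0
  (0, 136/5) → P = 2856/5
  (67/3, 0) → P = 3886/3
  (89/4, 1/2) → P = 1301

The optimum lies where 6x1 + x2 = 134 and 6x1 + 5x2 = 136.
Solving simultaneously gives x1 = 89/4, x2 = 1/2.

x1 = 89/4, x2 = 1/2, maximum P = 1301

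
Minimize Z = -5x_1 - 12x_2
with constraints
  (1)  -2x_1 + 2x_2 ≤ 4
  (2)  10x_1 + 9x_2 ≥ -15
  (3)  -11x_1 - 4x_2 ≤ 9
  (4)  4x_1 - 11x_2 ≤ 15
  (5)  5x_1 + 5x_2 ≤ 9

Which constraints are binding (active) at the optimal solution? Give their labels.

(1) and (5)

Feasible corners and Z = -5x_1 - 12x_2:
  (-17/15, 13/15) → Z = -71/15
  (-1/10, 19/10) → Z = -223/10
  (-21/59, -75/59) → Z = 1005/59
  (-15/73, -105/73) → Z = 1335/73
  (58/25, -13/25) → Z = -134/25

The minimum is at (-1/10, 19/10). Substituting into each constraint, equality holds for (1) and (5); the remaining constraints have slack.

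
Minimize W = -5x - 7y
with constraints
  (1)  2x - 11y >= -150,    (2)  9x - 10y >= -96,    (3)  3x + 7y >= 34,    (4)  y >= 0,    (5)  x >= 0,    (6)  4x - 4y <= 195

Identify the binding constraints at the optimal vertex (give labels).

(1) and (6)

Vertices and W = -5x - 7y:
  (444/79, 1158/79) → W = -10326/79
  (305/4, 55/2) → W = -2295/4
  (0, 48/5) → W = -336/5
  (34/3, 0) → W = -170/3
  (0, 34/7) → W = -34
  (195/4, 0) → W = -975/4

The minimum is at (305/4, 55/2). Substituting into each constraint, equality holds for (1) and (6); the remaining constraints have slack.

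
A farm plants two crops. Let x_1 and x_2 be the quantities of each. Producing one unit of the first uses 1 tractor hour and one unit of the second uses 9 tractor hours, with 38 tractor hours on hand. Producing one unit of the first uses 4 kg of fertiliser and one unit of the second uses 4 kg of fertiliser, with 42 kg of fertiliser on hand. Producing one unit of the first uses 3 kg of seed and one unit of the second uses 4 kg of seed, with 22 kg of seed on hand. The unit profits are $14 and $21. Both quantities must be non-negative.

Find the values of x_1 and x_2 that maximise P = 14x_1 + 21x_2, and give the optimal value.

x_1 = 2, x_2 = 4, maximum P = 112

Feasible corners and P = 14x_1 + 21x_2:
  (0, 0) → P = 0
  (0, 38/9) → P = 266/3
  (22/3, 0) → P = 308/3
  (2, 4) → P = 112

At the optimal vertex, x_1 + 9x_2 = 38 and 3x_1 + 4x_2 = 22.
Solving simultaneously gives x_1 = 2, x_2 = 4.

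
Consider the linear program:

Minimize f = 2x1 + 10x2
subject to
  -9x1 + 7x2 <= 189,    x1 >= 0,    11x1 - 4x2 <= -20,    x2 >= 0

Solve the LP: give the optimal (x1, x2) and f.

x1 = 0, x2 = 5, minimum f = 50

Corner points and f = 2x1 + 10x2:
  (0, 27) → f = 270
  (616/41, 1899/41) → f = 20222/41
  (0, 5) → f = 50

The binding constraints are x1 = 0 and 11x1 - 4x2 = -20.
Solving simultaneously gives x1 = 0, x2 = 5.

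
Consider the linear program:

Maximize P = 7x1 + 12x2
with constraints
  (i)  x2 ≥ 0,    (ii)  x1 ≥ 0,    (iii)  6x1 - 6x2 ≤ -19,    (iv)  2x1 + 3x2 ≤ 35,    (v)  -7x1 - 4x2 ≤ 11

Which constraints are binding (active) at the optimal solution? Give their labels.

Corner points and P = 7x1 + 12x2:
  (0, 19/6) → P = 38
  (0, 35/3) → P = 140
  (51/10, 124/15) → P = 1349/10

The maximum is at (0, 35/3). Substituting into each constraint, equality holds for (ii) and (iv); the remaining constraints have slack.

(ii) and (iv)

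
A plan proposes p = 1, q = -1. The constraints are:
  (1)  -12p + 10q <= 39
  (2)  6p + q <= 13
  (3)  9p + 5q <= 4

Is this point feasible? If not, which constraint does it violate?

feasible

(1): -22 ≤ 39 ✓
(2): 5 ≤ 13 ✓
(3): 4 ≤ 4 ✓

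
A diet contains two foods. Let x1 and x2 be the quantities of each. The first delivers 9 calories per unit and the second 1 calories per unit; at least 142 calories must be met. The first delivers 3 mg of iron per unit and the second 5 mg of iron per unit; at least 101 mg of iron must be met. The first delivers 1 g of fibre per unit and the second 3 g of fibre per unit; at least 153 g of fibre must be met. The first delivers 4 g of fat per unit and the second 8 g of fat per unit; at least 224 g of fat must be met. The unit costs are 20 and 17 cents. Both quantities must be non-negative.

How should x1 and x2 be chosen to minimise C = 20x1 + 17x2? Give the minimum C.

Corner points and C = 20x1 + 17x2:
  (0, 142) → C = 2414
  (153, 0) → C = 3060
  (21/2, 95/2) → C = 2035/2
The feasible region is unbounded (it extends along (0, 1), (1, 0)), but C strictly increases along every unbounded feasible direction, so there is no improving ray and the minimum is attained at a vertex.

At the optimal vertex, 9x1 + x2 = 142 and x1 + 3x2 = 153.
Solving simultaneously gives x1 = 21/2, x2 = 95/2.

x1 = 21/2, x2 = 95/2, minimum C = 2035/2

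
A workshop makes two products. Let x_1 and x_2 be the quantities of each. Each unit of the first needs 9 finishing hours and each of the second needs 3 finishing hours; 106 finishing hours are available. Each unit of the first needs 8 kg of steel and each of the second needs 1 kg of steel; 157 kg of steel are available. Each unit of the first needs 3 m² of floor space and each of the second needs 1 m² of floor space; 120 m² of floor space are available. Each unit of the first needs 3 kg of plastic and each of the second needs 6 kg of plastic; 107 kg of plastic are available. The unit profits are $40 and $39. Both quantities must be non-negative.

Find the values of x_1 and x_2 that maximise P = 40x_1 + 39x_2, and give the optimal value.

Corner points and P = 40x_1 + 39x_2:
  (0, 0) → P = 0
  (0, 107/6) → P = 1391/2
  (106/9, 0) → P = 4240/9
  (7, 43/3) → P = 839

x_1 = 7, x_2 = 43/3, maximum P = 839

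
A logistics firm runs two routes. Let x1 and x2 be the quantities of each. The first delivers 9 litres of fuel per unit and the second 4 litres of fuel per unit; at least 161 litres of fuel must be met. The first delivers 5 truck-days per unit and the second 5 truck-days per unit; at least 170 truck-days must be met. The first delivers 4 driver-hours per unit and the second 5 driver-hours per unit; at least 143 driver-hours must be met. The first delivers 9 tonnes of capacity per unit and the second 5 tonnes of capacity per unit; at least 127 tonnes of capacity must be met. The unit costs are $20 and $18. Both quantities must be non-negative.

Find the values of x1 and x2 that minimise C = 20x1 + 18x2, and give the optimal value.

x1 = 5, x2 = 29, minimum C = 622

Corner points and C = 20x1 + 18x2:
  (0, 161/4) → C = 1449/2
  (143/4, 0) → C = 715
  (5, 29) → C = 622
  (27, 7) → C = 666
The feasible region is unbounded (it extends along (0, 1), (1, 0)), but C strictly increases along every unbounded feasible direction, so there is no improving ray and the minimum is attained at a vertex.

The binding constraints are 9x1 + 4x2 = 161 and 5x1 + 5x2 = 170.
Solving simultaneously gives x1 = 5, x2 = 29.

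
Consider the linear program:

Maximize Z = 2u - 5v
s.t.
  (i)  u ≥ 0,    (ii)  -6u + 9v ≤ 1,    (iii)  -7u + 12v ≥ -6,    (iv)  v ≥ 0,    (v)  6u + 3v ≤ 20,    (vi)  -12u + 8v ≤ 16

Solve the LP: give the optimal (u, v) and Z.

u = 6/7, v = 0, maximum Z = 12/7

Corner points and Z = 2u - 5v:
  (0, 1/9) → Z = -5/9
  (0, 0) → Z = 0
  (59/24, 7/4) → Z = -23/6
  (6/7, 0) → Z = 12/7
  (86/31, 104/93) → Z = -4/93

The optimum lies where -7u + 12v = -6 and v = 0.
Solving simultaneously gives u = 6/7, v = 0.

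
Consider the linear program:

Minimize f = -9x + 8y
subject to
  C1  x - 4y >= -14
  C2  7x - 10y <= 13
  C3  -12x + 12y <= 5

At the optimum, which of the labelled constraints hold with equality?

C1 and C2

Feasible corners and f = -9x + 8y:
  (32/3, 37/6) → f = -140/3
  (37/9, 163/36) → f = -7/9
  (-103/18, -191/36) → f = 163/18

The minimum is at (32/3, 37/6). Substituting into each constraint, equality holds for C1 and C2; the remaining constraints have slack.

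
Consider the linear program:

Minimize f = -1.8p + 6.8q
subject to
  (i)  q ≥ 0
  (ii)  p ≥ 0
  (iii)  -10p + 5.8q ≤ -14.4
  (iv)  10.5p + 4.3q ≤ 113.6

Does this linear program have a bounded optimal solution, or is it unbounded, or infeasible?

Feasible corners and f = -1.8p + 6.8q:
  (1.44, 0) → f = -2.592
  (1136/105, 0) → f = -3408/175
  (7208/1039, 9848/1039) → f = 53992/1039
The feasible region has finitely many vertices and no improving ray; the minimum is -3408/175 at (1136/105, 0).

bounded optimum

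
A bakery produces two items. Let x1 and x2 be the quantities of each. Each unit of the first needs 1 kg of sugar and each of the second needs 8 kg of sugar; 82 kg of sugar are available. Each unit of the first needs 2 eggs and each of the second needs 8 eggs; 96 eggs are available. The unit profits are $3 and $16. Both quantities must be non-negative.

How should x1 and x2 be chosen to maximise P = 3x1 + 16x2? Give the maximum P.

x1 = 14, x2 = 17/2, maximum P = 178

Vertices and P = 3x1 + 16x2:
  (0, 0) → P = 0
  (0, 41/4) → P = 164
  (48, 0) → P = 144
  (14, 17/2) → P = 178

The binding constraints are x1 + 8x2 = 82 and 2x1 + 8x2 = 96.
Solving simultaneously gives x1 = 14, x2 = 17/2.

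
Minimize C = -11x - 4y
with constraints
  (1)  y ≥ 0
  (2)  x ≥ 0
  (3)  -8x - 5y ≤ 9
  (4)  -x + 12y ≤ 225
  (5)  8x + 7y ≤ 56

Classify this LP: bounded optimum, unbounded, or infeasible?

Feasible corners and C = -11x - 4y:
  (0, 0) → C = 0
  (7, 0) → C = -77
  (0, 8) → C = -32
The feasible region has finitely many vertices and no improving ray; the minimum is -77 at (7, 0).

bounded optimum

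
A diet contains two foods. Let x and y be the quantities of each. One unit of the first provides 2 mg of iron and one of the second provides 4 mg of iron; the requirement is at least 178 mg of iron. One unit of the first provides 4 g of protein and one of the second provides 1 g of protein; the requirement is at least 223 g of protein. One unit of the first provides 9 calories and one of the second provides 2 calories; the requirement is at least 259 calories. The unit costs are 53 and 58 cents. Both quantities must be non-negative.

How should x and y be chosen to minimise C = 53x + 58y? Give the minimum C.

Extreme points and C = 53x + 58y:
  (0, 223) → C = 12934
  (89, 0) → C = 4717
  (51, 19) → C = 3805
The feasible region is unbounded (it extends along (0, 1), (1, 0)), but C strictly increases along every unbounded feasible direction, so there is no improving ray and the minimum is attained at a vertex.

x = 51, y = 19, minimum C = 3805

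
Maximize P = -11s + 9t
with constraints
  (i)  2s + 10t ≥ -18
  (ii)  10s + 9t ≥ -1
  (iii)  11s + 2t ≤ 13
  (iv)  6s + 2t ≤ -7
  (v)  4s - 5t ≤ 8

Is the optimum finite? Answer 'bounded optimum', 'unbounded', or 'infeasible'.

From the feasible point (-61/34, 32/17), moving in the direction (-9, 10) keeps every constraint satisfied while P increases without bound.

unbounded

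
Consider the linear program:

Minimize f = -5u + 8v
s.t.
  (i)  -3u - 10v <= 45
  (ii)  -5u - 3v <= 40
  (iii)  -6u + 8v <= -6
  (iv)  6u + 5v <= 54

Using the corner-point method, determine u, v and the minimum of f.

Feasible corners and f = -5u + 8v:
  (-25/7, -24/7) → f = -67/7
  (17, -48/5) → f = -809/5
  (77/13, 48/13) → f = -1/13

The optimum lies where -3u - 10v = 45 and 6u + 5v = 54.
Solving simultaneously gives u = 17, v = -48/5.

u = 17, v = -48/5, minimum f = -809/5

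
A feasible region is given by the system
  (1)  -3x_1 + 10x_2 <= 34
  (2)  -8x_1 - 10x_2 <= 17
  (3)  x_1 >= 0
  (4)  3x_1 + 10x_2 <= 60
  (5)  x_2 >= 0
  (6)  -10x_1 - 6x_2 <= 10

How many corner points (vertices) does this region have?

The feasible vertices (each the meet of two boundaries and inside every other half-plane) are:
  (0, 17/5)
  (13/3, 47/10)
  (0, 0)
  (20, 0)

4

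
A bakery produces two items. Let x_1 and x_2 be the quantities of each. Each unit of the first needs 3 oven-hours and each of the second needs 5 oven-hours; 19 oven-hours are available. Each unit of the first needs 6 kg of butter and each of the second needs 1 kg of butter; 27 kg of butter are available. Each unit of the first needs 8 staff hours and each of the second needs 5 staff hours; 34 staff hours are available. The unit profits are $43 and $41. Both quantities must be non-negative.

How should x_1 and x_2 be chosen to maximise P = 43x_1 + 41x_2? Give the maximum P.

Extreme points and P = 43x_1 + 41x_2:
  (0, 0) → P = 0
  (0, 19/5) → P = 779/5
  (17/4, 0) → P = 731/4
  (3, 2) → P = 211

x_1 = 3, x_2 = 2, maximum P = 211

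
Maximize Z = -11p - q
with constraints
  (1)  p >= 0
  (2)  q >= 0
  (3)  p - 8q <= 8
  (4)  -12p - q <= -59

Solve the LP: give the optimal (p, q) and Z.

Vertices and Z = -11p - q:
  (0, 59) → Z = -59
  (8, 0) → Z = -88
  (59/12, 0) → Z = -649/12
The feasible region is unbounded (it extends along (0, 1), (8, 1)), but Z strictly decreases along every unbounded feasible direction, so there is no improving ray and the maximum is attained at a vertex.

The optimum lies where q = 0 and -12p - q = -59.
Solving simultaneously gives p = 59/12, q = 0.

p = 59/12, q = 0, maximum Z = -649/12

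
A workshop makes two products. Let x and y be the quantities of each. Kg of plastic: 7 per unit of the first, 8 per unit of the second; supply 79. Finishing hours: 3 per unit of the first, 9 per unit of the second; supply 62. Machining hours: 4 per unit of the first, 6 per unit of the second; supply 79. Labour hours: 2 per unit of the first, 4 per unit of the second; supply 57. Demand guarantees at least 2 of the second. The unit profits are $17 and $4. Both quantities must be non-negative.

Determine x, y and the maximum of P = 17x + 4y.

The optimum lies where 7x + 8y = 79 and y = 2.
Solving simultaneously gives x = 9, y = 2.

x = 9, y = 2, maximum P = 161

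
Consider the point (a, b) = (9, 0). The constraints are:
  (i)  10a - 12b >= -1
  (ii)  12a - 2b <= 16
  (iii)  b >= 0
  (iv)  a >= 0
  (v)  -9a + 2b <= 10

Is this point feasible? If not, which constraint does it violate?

Constraint (ii): 12a - 2b = 108, which is not ≤ 16. All other constraints are satisfied.

not feasible — violates (ii)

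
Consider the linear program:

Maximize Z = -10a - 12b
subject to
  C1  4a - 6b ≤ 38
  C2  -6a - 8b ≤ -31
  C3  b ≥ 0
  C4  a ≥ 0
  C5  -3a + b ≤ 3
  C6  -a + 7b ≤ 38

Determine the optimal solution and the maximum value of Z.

Extreme points and Z = -10a - 12b:
  (19/2, 0) → Z = -95
  (247/11, 95/11) → Z = -3610/11
  (31/6, 0) → Z = -155/3
  (7/30, 37/10) → Z = -701/15
  (17/20, 111/20) → Z = -751/10

The optimum lies where -6a - 8b = -31 and -3a + b = 3.
Solving simultaneously gives a = 7/30, b = 37/10.

a = 7/30, b = 37/10, maximum Z = -701/15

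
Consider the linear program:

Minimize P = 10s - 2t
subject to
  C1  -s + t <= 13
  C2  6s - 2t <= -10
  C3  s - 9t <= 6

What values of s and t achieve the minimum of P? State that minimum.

s = -123/8, t = -19/8, minimum P = -149

At the optimal vertex, -s + t = 13 and s - 9t = 6.
Solving simultaneously gives s = -123/8, t = -19/8.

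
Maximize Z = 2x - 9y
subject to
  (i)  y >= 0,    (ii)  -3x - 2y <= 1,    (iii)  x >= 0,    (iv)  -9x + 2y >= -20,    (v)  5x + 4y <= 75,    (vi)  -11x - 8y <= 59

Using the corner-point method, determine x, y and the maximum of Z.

Corner points and Z = 2x - 9y:
  (0, 0) → Z = 0
  (20/9, 0) → Z = 40/9
  (0, 75/4) → Z = -675/4
  (5, 25/2) → Z = -205/2

At the optimal vertex, y = 0 and -9x + 2y = -20.
Solving simultaneously gives x = 20/9, y = 0.

x = 20/9, y = 0, maximum Z = 40/9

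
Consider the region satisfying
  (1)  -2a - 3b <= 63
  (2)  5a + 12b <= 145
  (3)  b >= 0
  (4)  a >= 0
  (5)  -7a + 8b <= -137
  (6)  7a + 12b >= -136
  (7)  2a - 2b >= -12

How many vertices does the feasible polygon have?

3

Of the 21 pairwise boundary intersections, those satisfying every inequality are:
  (29, 0)
  (701/31, 165/62)
  (137/7, 0)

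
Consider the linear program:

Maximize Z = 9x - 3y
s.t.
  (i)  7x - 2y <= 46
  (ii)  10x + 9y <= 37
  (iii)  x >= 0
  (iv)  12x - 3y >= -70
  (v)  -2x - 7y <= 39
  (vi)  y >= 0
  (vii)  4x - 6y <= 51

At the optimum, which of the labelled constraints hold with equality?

Corner points and Z = 9x - 3y:
  (0, 37/9) → Z = -37/3
  (37/10, 0) → Z = 333/10
  (0, 0) → Z = 0

The maximum is at (37/10, 0). Substituting into each constraint, equality holds for (ii) and (vi); the remaining constraints have slack.

(ii) and (vi)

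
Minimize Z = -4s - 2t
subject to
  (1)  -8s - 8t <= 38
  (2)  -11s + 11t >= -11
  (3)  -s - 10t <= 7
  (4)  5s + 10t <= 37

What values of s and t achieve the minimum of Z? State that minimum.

Feasible corners and Z = -4s - 2t:
  (-9/2, -1/4) → Z = 37/2
  (-169/10, 243/20) → Z = 433/10
  (3/11, -8/11) → Z = 4/11
  (47/15, 32/15) → Z = -84/5

The binding constraints are -11s + 11t = -11 and 5s + 10t = 37.
Solving simultaneously gives s = 47/15, t = 32/15.

s = 47/15, t = 32/15, minimum Z = -84/5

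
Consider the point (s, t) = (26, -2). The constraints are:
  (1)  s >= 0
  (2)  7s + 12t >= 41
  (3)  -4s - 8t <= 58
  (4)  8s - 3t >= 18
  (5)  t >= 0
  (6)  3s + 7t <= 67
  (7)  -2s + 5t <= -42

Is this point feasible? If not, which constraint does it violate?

Constraint (5): t = -2, which is not ≥ 0. All other constraints are satisfied.

not feasible — violates (5)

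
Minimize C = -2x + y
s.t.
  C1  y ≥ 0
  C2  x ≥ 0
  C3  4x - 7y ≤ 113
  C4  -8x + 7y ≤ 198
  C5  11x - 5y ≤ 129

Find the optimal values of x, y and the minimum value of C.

x = 129/11, y = 0, minimum C = -258/11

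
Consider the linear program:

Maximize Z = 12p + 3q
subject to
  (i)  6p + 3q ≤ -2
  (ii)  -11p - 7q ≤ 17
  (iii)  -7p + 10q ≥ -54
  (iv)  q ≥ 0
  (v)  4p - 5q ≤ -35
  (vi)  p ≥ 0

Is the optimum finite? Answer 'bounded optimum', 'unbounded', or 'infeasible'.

The boundaries 6p + 3q = -2 and 4p - 5q = -35 meet at (-115/42, 101/21), but that point violates p ≥ 0. Every candidate vertex is excluded by some other constraint, so the feasible region is empty.

infeasible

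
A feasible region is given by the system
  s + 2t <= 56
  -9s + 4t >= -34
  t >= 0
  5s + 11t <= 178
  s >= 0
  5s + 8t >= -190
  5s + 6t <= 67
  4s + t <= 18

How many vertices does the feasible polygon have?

Of the 28 pairwise boundary intersections, those satisfying every inequality are:
  (34/9, 0)
  (106/25, 26/25)
  (0, 0)
  (0, 67/6)
  (41/19, 178/19)

5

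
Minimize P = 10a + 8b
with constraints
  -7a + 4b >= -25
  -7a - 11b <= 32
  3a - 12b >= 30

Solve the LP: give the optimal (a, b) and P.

Feasible corners and P = 10a + 8b:
  (7/5, -19/5) → P = -82/5
  (5/2, -15/8) → P = 10
  (-6/13, -34/13) → P = -332/13

The optimum lies where -7a - 11b = 32 and 3a - 12b = 30.
Solving simultaneously gives a = -6/13, b = -34/13.

a = -6/13, b = -34/13, minimum P = -332/13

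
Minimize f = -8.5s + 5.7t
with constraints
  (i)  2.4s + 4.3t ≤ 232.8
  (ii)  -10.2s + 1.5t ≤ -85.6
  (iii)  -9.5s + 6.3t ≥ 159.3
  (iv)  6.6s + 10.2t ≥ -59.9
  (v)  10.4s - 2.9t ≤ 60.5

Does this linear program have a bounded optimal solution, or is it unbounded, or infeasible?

infeasible

The boundaries 2.4s + 4.3t = 232.8 and -10.2s + 1.5t = -85.6 meet at (35864/2373, 36152/791), but that point violates -9.5s + 6.3t ≥ 159.3. Every candidate vertex is excluded by some other constraint, so the feasible region is empty.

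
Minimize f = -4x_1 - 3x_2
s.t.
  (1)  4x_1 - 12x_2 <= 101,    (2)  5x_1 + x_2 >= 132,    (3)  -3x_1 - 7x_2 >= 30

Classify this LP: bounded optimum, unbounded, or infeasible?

infeasible

The boundaries 4x_1 - 12x_2 = 101 and 5x_1 + x_2 = 132 meet at (1685/64, 23/64), but that point violates -3x_1 - 7x_2 ≥ 30. Every candidate vertex is excluded by some other constraint, so the feasible region is empty.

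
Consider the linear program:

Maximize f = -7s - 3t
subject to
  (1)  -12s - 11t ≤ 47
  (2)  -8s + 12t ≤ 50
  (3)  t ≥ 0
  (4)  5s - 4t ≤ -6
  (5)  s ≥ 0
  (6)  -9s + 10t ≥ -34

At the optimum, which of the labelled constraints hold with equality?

(4) and (5)

Feasible corners and f = -7s - 3t:
  (32/7, 101/14) → f = -751/14
  (0, 25/6) → f = -25/2
  (0, 3/2) → f = -9/2

The maximum is at (0, 3/2). Substituting into each constraint, equality holds for (4) and (5); the remaining constraints have slack.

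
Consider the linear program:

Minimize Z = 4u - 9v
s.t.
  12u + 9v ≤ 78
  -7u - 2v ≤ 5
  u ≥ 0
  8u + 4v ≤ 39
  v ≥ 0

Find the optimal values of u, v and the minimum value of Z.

u = 0, v = 26/3, minimum Z = -78

Extreme points and Z = 4u - 9v:
  (0, 26/3) → Z = -78
  (13/8, 13/2) → Z = -52
  (0, 0) → Z = 0
  (39/8, 0) → Z = 39/2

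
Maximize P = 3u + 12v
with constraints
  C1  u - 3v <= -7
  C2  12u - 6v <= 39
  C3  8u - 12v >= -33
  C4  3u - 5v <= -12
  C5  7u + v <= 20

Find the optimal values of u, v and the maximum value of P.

Feasible corners and P = 3u + 12v:
  (-5/4, 23/12) → P = 77/4
  (-1/4, 9/4) → P = 105/4
  (9/4, 17/4) → P = 231/4
  (44/19, 72/19) → P = 996/19

At the optimal vertex, 8u - 12v = -33 and 7u + v = 20.
Solving simultaneously gives u = 9/4, v = 17/4.

u = 9/4, v = 17/4, maximum P = 231/4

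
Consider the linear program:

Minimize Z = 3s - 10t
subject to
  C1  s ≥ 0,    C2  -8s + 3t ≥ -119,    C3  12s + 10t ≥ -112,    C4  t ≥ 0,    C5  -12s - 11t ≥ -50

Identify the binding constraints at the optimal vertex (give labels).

C1 and C5

Corner points and Z = 3s - 10t:
  (0, 0) → Z = 0
  (0, 50/11) → Z = -500/11
  (25/6, 0) → Z = 25/2

The minimum is at (0, 50/11). Substituting into each constraint, equality holds for C1 and C5; the remaining constraints have slack.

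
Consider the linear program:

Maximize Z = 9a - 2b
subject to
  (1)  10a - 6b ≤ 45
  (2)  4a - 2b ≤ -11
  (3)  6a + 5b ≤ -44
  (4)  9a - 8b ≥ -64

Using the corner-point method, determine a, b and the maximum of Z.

Vertices and Z = 9a - 2b:
  (-39, -145/2) → Z = -206
  (-143/32, -55/16) → Z = -1067/32
  (-224/31, -4/31) → Z = -2008/31
The feasible region is unbounded (it extends along (-3, -5), (-8, -9)), but Z strictly decreases along every unbounded feasible direction, so there is no improving ray and the maximum is attained at a vertex.

a = -143/32, b = -55/16, maximum Z = -1067/32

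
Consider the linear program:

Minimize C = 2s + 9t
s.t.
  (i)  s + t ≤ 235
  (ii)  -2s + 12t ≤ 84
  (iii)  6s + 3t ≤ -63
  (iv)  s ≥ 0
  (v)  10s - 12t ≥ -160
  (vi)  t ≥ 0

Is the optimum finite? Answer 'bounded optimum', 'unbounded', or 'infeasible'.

infeasible

The boundaries s + t = 235 and -2s + 12t = 84 meet at (1368/7, 277/7), but that point violates 6s + 3t ≤ -63. Every candidate vertex is excluded by some other constraint, so the feasible region is empty.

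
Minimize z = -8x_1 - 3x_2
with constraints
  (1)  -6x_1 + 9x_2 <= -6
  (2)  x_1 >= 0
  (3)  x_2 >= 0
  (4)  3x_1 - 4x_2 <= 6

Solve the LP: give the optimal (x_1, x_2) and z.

Extreme points and z = -8x_1 - 3x_2:
  (1, 0) → z = -8
  (10, 6) → z = -98
  (2, 0) → z = -16

The binding constraints are -6x_1 + 9x_2 = -6 and 3x_1 - 4x_2 = 6.
Solving simultaneously gives x_1 = 10, x_2 = 6.

x_1 = 10, x_2 = 6, minimum z = -98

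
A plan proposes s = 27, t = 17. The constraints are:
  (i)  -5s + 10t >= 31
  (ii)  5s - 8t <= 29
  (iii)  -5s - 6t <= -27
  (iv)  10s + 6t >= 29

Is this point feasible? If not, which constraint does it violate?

feasible

(i): 35 ≥ 31 ✓
(ii): -1 ≤ 29 ✓
(iii): -237 ≤ -27 ✓
(iv): 372 ≥ 29 ✓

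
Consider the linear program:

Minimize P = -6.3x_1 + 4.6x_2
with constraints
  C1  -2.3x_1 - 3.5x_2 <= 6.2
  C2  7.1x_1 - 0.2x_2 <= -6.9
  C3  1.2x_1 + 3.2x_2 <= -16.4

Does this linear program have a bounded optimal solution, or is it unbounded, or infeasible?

The boundaries -2.3x_1 - 3.5x_2 = 6.2 and 7.1x_1 - 0.2x_2 = -6.9 meet at (-2539/2531, -2815/2531), but that point violates 1.2x_1 + 3.2x_2 ≤ -16.4. Every candidate vertex is excluded by some other constraint, so the feasible region is empty.

infeasible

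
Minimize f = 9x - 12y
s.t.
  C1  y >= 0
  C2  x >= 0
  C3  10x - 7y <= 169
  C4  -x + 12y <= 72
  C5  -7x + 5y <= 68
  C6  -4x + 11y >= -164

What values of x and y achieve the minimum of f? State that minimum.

Corner points and f = 9x - 12y:
  (0, 0) → f = 0
  (169/10, 0) → f = 1521/10
  (0, 6) → f = -72
  (2532/113, 889/113) → f = 12120/113

At the optimal vertex, x = 0 and -x + 12y = 72.
Solving simultaneously gives x = 0, y = 6.

x = 0, y = 6, minimum f = -72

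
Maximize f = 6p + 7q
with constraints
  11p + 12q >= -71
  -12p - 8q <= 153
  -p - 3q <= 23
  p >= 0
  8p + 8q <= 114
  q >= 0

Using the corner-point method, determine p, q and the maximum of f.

p = 0, q = 57/4, maximum f = 399/4

The binding constraints are p = 0 and 8p + 8q = 114.
Solving simultaneously gives p = 0, q = 57/4.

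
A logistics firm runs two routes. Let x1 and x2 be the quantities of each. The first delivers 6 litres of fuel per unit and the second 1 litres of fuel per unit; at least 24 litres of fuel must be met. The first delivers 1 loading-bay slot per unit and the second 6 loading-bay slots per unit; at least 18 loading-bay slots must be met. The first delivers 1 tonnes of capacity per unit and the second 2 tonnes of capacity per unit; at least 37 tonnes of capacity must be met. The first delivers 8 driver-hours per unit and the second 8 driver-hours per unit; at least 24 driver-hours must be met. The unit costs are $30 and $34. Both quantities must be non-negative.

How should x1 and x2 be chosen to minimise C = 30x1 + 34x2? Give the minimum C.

x1 = 1, x2 = 18, minimum C = 642

Vertices and C = 30x1 + 34x2:
  (0, 24) → C = 816
  (37, 0) → C = 1110
  (1, 18) → C = 642
The feasible region is unbounded (it extends along (0, 1), (1, 0)), but C strictly increases along every unbounded feasible direction, so there is no improving ray and the minimum is attained at a vertex.

The optimum lies where 6x1 + x2 = 24 and x1 + 2x2 = 37.
Solving simultaneously gives x1 = 1, x2 = 18.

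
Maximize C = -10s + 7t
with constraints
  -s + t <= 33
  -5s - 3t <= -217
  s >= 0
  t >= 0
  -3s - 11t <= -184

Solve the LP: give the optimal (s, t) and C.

s = 59/4, t = 191/4, maximum C = 747/4

Vertices and C = -10s + 7t:
  (59/4, 191/4) → C = 747/4
  (1835/46, 269/46) → C = -16467/46
  (184/3, 0) → C = -1840/3
The feasible region is unbounded (it extends along (1, 1), (1, 0)), but C strictly decreases along every unbounded feasible direction, so there is no improving ray and the maximum is attained at a vertex.

The binding constraints are -s + t = 33 and -5s - 3t = -217.
Solving simultaneously gives s = 59/4, t = 191/4.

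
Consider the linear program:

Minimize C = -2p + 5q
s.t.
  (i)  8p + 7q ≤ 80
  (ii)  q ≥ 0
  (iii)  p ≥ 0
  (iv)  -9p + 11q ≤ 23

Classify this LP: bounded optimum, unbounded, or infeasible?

Feasible corners and C = -2p + 5q:
  (10, 0) → C = -20
  (719/151, 904/151) → C = 3082/151
  (0, 0) → C = 0
  (0, 23/11) → C = 115/11
The feasible region has finitely many vertices and no improving ray; the minimum is -20 at (10, 0).

bounded optimum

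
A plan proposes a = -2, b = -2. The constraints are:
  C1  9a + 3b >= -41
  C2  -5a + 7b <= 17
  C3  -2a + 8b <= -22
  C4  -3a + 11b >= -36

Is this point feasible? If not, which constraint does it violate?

not feasible — violates C3

Constraint C3: -2a + 8b = -12, which is not ≤ -22. All other constraints are satisfied.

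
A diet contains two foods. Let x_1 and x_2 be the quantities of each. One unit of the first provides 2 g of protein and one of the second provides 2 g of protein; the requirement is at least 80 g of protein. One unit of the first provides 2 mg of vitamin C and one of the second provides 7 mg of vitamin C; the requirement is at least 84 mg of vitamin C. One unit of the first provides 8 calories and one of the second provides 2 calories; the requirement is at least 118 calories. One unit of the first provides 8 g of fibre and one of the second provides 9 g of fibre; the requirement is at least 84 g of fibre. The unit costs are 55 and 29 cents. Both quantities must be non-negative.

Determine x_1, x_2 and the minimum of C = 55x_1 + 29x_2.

Corner points and C = 55x_1 + 29x_2:
  (0, 59) → C = 1711
  (42, 0) → C = 2310
  (196/5, 4/5) → C = 10896/5
  (19/3, 101/3) → C = 3974/3
The feasible region is unbounded (it extends along (0, 1), (1, 0)), but C strictly increases along every unbounded feasible direction, so there is no improving ray and the minimum is attained at a vertex.

The optimum lies where 2x_1 + 2x_2 = 80 and 8x_1 + 2x_2 = 118.
Solving simultaneously gives x_1 = 19/3, x_2 = 101/3.

x_1 = 19/3, x_2 = 101/3, minimum C = 3974/3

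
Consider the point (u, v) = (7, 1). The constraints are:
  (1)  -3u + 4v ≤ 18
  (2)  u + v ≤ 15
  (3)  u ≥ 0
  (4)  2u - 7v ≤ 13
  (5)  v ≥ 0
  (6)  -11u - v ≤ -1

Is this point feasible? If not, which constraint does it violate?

(1): -17 ≤ 18 ✓
(2): 8 ≤ 15 ✓
(3): 7 ≥ 0 ✓
(4): 7 ≤ 13 ✓
(5): 1 ≥ 0 ✓
(6): -78 ≤ -1 ✓

feasible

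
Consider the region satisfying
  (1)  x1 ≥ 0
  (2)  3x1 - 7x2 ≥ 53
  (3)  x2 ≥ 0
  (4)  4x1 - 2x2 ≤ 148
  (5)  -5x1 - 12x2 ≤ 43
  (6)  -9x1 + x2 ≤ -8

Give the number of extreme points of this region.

3

The feasible vertices (each the meet of two boundaries and inside every other half-plane) are:
  (53/3, 0)
  (465/11, 116/11)
  (37, 0)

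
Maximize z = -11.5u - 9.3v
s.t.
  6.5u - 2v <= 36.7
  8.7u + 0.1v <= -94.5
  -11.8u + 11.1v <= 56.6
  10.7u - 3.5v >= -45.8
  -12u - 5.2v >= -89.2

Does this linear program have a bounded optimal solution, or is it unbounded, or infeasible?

unbounded

From the feasible point (-18533/1805, -93354/1805), moving in the direction (-3.5, -10.7) keeps every constraint satisfied while z increases without bound.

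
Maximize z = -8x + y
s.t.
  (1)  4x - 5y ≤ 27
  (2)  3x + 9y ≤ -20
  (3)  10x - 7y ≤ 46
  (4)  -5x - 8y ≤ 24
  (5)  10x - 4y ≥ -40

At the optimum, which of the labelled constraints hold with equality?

(2) and (4)

Vertices and z = -8x + y:
  (41/22, -43/11) → z = -207/11
  (32/19, -77/19) → z = -333/19
  (274/111, -338/111) → z = -2530/111
  (-8/3, -4/3) → z = 20

The maximum is at (-8/3, -4/3). Substituting into each constraint, equality holds for (2) and (4); the remaining constraints have slack.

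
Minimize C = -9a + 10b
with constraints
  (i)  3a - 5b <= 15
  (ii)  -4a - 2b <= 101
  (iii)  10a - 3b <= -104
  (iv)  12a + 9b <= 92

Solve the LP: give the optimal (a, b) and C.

a = -565/41, b = -462/41, minimum C = 465/41

Feasible corners and C = -9a + 10b:
  (-475/26, -363/26) → C = 645/26
  (-565/41, -462/41) → C = 465/41
  (-1093/12, 395/3) → C = 25637/12
  (-110/21, 1084/63) → C = 13810/63

The binding constraints are 3a - 5b = 15 and 10a - 3b = -104.
Solving simultaneously gives a = -565/41, b = -462/41.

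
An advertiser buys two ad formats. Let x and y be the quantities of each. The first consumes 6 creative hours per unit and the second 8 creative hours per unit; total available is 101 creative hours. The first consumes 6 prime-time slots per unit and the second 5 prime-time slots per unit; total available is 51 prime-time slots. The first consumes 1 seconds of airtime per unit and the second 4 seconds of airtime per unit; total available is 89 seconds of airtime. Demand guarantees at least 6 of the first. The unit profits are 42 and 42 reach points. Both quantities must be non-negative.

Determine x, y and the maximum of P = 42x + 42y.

At the optimal vertex, 6x + 5y = 51 and x = 6.
Solving simultaneously gives x = 6, y = 3.

x = 6, y = 3, maximum P = 378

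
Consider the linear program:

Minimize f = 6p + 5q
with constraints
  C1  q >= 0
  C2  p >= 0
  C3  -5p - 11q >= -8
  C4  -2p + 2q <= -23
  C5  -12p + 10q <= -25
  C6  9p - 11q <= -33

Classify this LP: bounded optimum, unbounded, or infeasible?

The boundaries -2p + 2q = -23 and 9p - 11q = -33 meet at (319/4, 273/4), but that point violates -5p - 11q ≥ -8. Every candidate vertex is excluded by some other constraint, so the feasible region is empty.

infeasible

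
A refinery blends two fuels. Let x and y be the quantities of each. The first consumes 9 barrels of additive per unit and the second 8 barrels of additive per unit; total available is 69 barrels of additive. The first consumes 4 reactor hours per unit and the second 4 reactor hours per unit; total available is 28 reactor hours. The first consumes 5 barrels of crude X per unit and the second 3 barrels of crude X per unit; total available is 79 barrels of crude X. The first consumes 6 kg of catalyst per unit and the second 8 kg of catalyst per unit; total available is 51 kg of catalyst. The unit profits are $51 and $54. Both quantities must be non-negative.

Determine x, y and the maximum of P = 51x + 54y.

Extreme points and P = 51x + 54y:
  (0, 0) → P = 0
  (0, 51/8) → P = 1377/4
  (7, 0) → P = 357
  (5/2, 9/2) → P = 741/2

The binding constraints are 4x + 4y = 28 and 6x + 8y = 51.
Solving simultaneously gives x = 5/2, y = 9/2.

x = 5/2, y = 9/2, maximum P = 741/2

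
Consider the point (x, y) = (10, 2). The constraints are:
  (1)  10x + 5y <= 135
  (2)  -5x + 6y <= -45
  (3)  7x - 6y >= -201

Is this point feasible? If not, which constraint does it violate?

not feasible — violates (2)

Constraint (2): -5x + 6y = -38, which is not ≤ -45. All other constraints are satisfied.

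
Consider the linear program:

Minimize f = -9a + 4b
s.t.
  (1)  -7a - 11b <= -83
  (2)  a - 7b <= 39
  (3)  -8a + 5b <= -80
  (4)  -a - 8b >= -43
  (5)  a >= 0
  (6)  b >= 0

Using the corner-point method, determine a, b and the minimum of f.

a = 613/15, b = 4/15, minimum f = -5501/15

Feasible corners and f = -9a + 4b:
  (1295/123, 104/123) → f = -11239/123
  (83/7, 0) → f = -747/7
  (613/15, 4/15) → f = -5501/15
  (39, 0) → f = -351
  (285/23, 88/23) → f = -2213/23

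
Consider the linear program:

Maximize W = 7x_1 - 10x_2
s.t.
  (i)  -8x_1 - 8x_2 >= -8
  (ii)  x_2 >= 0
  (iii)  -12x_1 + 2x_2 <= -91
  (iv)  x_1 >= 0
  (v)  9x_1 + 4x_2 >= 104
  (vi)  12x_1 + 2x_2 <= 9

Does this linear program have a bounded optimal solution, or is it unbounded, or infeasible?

The boundaries 9x_1 + 4x_2 = 104 and 12x_1 + 2x_2 = 9 meet at (-86/15, 389/10), but that point violates -8x_1 - 8x_2 ≥ -8. Every candidate vertex is excluded by some other constraint, so the feasible region is empty.

infeasible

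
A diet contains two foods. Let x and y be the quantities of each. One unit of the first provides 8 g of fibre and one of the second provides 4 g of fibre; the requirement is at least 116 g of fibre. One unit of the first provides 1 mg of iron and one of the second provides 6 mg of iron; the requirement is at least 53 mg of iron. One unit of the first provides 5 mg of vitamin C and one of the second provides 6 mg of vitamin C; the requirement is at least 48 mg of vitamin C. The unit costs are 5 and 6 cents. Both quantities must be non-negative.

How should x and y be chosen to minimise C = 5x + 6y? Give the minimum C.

Vertices and C = 5x + 6y:
  (0, 29) → C = 174
  (53, 0) → C = 265
  (11, 7) → C = 97
The feasible region is unbounded (it extends along (0, 1), (1, 0)), but C strictly increases along every unbounded feasible direction, so there is no improving ray and the minimum is attained at a vertex.

The binding constraints are 8x + 4y = 116 and x + 6y = 53.
Solving simultaneously gives x = 11, y = 7.

x = 11, y = 7, minimum C = 97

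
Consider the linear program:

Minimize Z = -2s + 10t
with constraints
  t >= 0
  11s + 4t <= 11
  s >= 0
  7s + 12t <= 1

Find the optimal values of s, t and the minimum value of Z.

s = 1/7, t = 0, minimum Z = -2/7

Extreme points and Z = -2s + 10t:
  (0, 0) → Z = 0
  (1/7, 0) → Z = -2/7
  (0, 1/12) → Z = 5/6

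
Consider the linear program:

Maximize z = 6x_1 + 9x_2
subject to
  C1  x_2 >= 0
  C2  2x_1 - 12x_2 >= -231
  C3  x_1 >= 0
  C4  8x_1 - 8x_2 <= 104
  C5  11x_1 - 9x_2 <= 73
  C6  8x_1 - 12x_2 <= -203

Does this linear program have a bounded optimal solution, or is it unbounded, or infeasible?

Extreme points and z = 6x_1 + 9x_2:
  (0, 77/4) → z = 693/4
  (14/3, 721/36) → z = 833/4
  (0, 203/12) → z = 609/4
The feasible region has finitely many vertices and no improving ray; the maximum is 833/4 at (14/3, 721/36).

bounded optimum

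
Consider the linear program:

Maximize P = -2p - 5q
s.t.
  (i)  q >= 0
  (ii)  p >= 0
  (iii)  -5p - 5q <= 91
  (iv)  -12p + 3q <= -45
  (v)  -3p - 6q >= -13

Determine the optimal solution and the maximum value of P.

p = 15/4, q = 0, maximum P = -15/2

Extreme points and P = -2p - 5q:
  (15/4, 0) → P = -15/2
  (13/3, 0) → P = -26/3
  (103/27, 7/27) → P = -241/27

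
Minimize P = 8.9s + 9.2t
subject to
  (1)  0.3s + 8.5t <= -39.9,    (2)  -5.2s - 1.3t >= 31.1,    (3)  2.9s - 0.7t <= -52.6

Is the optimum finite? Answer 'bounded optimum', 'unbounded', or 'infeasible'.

From the feasible point (-47503/2486, -9993/2486), moving in the direction (-0.7, -2.9) keeps every constraint satisfied while P decreases without bound.

unbounded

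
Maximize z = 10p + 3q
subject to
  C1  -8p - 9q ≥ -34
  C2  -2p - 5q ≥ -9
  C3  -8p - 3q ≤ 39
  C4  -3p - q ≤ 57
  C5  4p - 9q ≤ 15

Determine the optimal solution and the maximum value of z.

Vertices and z = 10p + 3q:
  (89/22, 2/11) → z = 41
  (49/12, 4/27) → z = 743/18
  (-111/17, 75/17) → z = -885/17
  (-51/14, -23/7) → z = -324/7

The binding constraints are -8p - 9q = -34 and 4p - 9q = 15.
Solving simultaneously gives p = 49/12, q = 4/27.

p = 49/12, q = 4/27, maximum z = 743/18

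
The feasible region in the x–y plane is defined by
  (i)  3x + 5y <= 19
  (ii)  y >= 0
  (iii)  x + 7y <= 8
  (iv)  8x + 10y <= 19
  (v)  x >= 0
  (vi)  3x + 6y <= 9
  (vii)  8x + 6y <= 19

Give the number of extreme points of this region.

5

The feasible vertices (each the meet of two boundaries and inside every other half-plane) are:
  (19/8, 0)
  (0, 0)
  (0, 8/7)
  (1, 1)
  (4/3, 5/6)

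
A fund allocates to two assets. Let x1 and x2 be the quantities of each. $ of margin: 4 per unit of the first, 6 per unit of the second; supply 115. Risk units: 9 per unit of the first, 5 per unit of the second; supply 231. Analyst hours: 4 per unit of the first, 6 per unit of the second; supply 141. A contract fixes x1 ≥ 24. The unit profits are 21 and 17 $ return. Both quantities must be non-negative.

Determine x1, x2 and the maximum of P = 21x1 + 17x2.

Corner points and P = 21x1 + 17x2:
  (77/3, 0) → P = 539
  (24, 0) → P = 504
  (24, 3) → P = 555

The optimum lies where 9x1 + 5x2 = 231 and x1 = 24.
Solving simultaneously gives x1 = 24, x2 = 3.

x1 = 24, x2 = 3, maximum P = 555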